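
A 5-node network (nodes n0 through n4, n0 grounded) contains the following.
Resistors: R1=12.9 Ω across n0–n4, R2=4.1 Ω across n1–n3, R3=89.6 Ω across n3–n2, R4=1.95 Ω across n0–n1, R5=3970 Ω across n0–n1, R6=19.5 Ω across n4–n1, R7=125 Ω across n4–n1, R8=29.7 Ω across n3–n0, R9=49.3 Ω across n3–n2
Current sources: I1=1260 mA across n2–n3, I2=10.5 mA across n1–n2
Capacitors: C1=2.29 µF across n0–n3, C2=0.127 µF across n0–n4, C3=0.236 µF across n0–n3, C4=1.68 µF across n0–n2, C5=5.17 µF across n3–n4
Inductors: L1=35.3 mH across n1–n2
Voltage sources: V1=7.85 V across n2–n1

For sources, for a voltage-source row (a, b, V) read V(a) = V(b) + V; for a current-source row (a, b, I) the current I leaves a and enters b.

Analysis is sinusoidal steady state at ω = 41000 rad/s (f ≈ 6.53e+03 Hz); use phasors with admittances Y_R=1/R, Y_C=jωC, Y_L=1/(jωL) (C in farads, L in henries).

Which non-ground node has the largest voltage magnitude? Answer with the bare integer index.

MNA unknowns: 4 node voltages V₁..V_4 plus 1 source current (V1)
R1: Y=0.07752+0.000j on G[0,4]
R2: Y=0.2439+0.000j on G[1,3]
I1: z[2]−=1.26, z[3]+=1.26
R3: Y=0.01116+0.000j on G[3,2]
R4: Y=0.5128+0.000j on G[0,1]
C1: Y=0.000+0.09389j on G[0,3]
R5: Y=0.0002519+0.000j on G[0,1]
R6: Y=0.05128+0.000j on G[4,1]
R7: Y=0.008000+0.000j on G[4,1]
R8: Y=0.03367+0.000j on G[3,0]
I2: z[1]−=0.0105, z[2]+=0.0105
C2: Y=0.000+0.005207j on G[0,4]
R9: Y=0.02028+0.000j on G[3,2]
C3: Y=0.000+0.009676j on G[0,3]
L1: Y=0.000-0.0006909j on G[1,2]
C4: Y=0.000+0.06888j on G[0,2]
C5: Y=0.000+0.2120j on G[3,4]
V1: row V2−V1=7.85, i_V1 at 2,1
solve → V1=-1.012-1.209j, V2=6.838-1.209j, V3=2.219-1.941j, V4=2.044-0.3308j
aux → i_V1=-1.478-0.4886j

2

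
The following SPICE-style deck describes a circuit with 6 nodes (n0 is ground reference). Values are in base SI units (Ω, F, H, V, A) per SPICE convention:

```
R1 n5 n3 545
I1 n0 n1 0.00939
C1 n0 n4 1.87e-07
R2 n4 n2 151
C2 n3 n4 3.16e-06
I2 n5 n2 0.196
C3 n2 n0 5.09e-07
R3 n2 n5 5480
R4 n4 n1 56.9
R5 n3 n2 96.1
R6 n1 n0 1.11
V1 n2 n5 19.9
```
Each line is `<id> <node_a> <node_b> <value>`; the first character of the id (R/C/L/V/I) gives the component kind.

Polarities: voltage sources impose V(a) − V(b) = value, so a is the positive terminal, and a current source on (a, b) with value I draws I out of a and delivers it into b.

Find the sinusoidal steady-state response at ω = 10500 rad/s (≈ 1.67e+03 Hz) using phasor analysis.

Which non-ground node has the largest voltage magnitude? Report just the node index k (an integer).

Apply KCL at each of the 5 non-ground nodes and solve the resulting linear system.
Node n1: branches {I1, R4, R6} → V_1 = 0.006204-0.008058j
Node n2: branches {R2, I2, C3, R3, R5, V1} → V_2 = 1.435-0.5565j
Node n3: branches {R1, C2, R5} → V_3 = -0.4143-0.003031j
Node n4: branches {C1, R2, C2, R4} → V_4 = -0.2101-0.4211j
Node n5: branches {R1, I2, R3, V1} → V_5 = -18.46-0.5565j
Source currents: i(V1)=0.1592-0.001016j

5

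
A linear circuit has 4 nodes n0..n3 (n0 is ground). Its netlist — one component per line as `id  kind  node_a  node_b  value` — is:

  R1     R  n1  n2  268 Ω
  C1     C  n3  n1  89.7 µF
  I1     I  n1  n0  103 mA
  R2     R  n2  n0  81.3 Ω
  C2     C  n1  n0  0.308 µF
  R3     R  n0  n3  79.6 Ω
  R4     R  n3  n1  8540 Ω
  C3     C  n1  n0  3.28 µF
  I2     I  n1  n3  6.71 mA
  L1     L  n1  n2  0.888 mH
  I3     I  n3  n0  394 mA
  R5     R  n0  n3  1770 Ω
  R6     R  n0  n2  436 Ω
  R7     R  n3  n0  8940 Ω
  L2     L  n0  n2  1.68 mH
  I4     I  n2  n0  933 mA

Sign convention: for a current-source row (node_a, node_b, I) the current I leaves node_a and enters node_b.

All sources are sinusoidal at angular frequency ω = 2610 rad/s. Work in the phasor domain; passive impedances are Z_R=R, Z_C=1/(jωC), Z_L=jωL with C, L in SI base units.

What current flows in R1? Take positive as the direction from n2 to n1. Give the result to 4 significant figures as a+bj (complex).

0.0008338+0.004843j A

Apply KCL at each of the 3 non-ground nodes and solve the resulting linear system.
Node n1: branches {R1, C1, I1, C2, R4, C3, I2, L1} → V_1 = -1.041-7.796j
Node n2: branches {R1, R2, L1, R6, L2, I4} → V_2 = -0.8173-6.498j
Node n3: branches {C1, R3, R4, I2, I3, R5, R7} → V_3 = -0.6921-6.181j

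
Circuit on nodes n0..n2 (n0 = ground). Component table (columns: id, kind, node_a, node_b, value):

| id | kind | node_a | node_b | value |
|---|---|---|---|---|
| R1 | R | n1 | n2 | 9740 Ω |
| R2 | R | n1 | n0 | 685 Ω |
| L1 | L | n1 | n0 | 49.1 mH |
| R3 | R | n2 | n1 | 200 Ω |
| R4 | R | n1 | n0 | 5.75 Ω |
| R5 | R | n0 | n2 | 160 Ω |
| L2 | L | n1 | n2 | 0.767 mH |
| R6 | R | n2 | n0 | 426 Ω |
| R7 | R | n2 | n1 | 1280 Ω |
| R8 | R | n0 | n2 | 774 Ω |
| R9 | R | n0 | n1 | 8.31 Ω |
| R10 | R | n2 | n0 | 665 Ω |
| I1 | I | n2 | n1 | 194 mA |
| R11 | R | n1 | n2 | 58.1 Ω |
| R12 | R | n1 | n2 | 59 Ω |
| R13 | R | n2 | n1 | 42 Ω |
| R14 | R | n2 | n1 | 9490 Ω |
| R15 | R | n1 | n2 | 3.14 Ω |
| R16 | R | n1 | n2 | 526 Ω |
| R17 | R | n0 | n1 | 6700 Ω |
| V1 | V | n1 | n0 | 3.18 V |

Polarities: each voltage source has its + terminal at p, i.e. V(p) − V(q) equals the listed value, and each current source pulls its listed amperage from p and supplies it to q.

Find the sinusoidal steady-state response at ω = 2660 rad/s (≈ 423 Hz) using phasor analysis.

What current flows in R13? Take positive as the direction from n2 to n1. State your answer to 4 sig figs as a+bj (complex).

-0.005466-0.006771j A

Element admittances at ω=2660 rad/s:
  Y(R1) = 0.0001027+0.000j S between n1,n2
  Y(R2) = 0.001460+0.000j S between n1,n0
  Y(L1) = 0.000-0.007657j S between n1,n0
  Y(R3) = 0.005000+0.000j S between n2,n1
  Y(R4) = 0.1739+0.000j S between n1,n0
  Y(R5) = 0.006250+0.000j S between n0,n2
  Y(L2) = 0.000-0.4901j S between n1,n2
  Y(R6) = 0.002347+0.000j S between n2,n0
  Y(R7) = 0.0007813+0.000j S between n2,n1
  Y(R8) = 0.001292+0.000j S between n0,n2
  Y(R9) = 0.1203+0.000j S between n0,n1
  Y(R10) = 0.001504+0.000j S between n2,n0
  I1: injects 0.194 A into n1 (from n2)
  Y(R11) = 0.01721+0.000j S between n1,n2
  Y(R12) = 0.01695+0.000j S between n1,n2
  Y(R13) = 0.02381+0.000j S between n2,n1
  Y(R14) = 0.0001054+0.000j S between n2,n1
  Y(R15) = 0.3185+0.000j S between n1,n2
  Y(R16) = 0.001901+0.000j S between n1,n2
  Y(R17) = 0.0001493+0.000j S between n0,n1
  V1: constraint V(n1)−V(n0) = 3.18
Assemble and solve the 3×3 MNA system:
  V(n1)=3.180+0.000j  V(n2)=2.950-0.2844j
  i(V1)=-0.9744+0.02759j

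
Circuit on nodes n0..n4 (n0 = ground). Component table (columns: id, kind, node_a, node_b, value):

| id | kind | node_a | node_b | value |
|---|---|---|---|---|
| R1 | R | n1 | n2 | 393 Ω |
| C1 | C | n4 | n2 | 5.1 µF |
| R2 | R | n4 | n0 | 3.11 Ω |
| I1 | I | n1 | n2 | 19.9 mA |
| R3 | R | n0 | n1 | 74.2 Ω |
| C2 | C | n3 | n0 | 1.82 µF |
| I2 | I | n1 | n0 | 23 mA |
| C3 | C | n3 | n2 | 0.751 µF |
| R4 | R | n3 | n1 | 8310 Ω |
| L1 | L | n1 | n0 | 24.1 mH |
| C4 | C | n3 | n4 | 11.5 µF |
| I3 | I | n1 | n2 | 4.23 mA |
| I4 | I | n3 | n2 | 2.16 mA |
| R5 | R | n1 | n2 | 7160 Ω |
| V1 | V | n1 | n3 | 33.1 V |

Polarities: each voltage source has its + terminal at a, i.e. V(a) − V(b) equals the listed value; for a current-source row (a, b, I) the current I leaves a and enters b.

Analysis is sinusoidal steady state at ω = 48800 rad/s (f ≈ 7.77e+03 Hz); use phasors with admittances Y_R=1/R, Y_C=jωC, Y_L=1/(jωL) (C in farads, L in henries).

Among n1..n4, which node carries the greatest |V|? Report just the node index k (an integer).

1

Apply KCL at each of the 4 non-ground nodes and solve the resulting linear system.
Node n1: branches {R1, I1, R3, I2, R4, L1, I3, R5, V1} → V_1 = 32.14+1.083j
Node n2: branches {R1, C1, I1, C3, I3, I4, R5} → V_2 = -1.091+0.0004814j
Node n3: branches {C2, C3, R4, C4, I4, V1} → V_3 = -0.9612+1.083j
Node n4: branches {C1, R2, C4} → V_4 = -1.122+0.3051j
Source currents: i(V1)=-0.5744+0.009823j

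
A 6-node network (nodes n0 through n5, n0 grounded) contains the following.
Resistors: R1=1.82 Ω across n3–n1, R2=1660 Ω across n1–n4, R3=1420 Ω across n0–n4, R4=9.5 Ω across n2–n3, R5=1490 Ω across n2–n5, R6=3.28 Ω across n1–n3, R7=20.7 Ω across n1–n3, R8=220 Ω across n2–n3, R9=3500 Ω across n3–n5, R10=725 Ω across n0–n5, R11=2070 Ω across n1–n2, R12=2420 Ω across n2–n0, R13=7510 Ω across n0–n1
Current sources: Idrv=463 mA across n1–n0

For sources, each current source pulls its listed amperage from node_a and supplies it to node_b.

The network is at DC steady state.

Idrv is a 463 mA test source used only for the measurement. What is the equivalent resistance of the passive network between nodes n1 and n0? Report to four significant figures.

R_eq = 699.8 Ω

Element admittances at DC:
  Y(R1) = 0.5495 S between n3,n1
  Y(R2) = 0.0006024 S between n1,n4
  Y(R3) = 0.0007042 S between n0,n4
  Y(R4) = 0.1053 S between n2,n3
  Y(R5) = 0.0006711 S between n2,n5
  Y(R6) = 0.3049 S between n1,n3
  Y(R7) = 0.04831 S between n1,n3
  Y(R8) = 0.004545 S between n2,n3
  Y(R9) = 0.0002857 S between n3,n5
  Y(R10) = 0.001379 S between n0,n5
  Y(R11) = 0.0004831 S between n1,n2
  Y(R12) = 0.0004132 S between n2,n0
  Y(R13) = 0.0001332 S between n0,n1
  Idrv: injects 0.463 A into n0 (from n1)
Assemble and solve the 5×5 MNA system:
  V(n1)=-324.0  V(n2)=-321.3  V(n3)=-323.6  V(n4)=-149.4  V(n5)=-131.9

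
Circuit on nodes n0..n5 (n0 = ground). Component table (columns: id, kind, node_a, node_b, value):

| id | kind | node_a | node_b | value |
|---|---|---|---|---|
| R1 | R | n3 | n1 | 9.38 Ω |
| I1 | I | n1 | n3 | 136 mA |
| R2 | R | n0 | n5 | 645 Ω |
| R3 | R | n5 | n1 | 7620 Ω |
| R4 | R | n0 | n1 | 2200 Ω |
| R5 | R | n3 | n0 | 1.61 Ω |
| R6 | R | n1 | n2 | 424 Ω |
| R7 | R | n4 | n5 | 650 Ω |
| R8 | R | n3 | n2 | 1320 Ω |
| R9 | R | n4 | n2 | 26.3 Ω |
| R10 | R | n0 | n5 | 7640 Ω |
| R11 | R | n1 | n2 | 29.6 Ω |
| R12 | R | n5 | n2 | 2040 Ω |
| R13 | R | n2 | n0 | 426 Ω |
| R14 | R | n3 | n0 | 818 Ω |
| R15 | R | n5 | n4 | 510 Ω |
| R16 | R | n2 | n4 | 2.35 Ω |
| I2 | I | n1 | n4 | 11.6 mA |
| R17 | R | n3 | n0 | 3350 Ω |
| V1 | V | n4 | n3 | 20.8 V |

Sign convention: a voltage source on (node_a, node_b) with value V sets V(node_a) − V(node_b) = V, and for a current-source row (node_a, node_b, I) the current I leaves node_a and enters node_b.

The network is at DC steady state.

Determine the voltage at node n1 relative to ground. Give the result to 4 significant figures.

3.774 V

Apply KCL at each of the 5 non-ground nodes and solve the resulting linear system.
Node n1: branches {R1, I1, R3, R4, R6, R11, I2} → V_1 = 3.774
Node n2: branches {R6, R8, R9, R11, R12, R13, R16} → V_2 = 19.34
Node n3: branches {R1, I1, R5, R8, R14, R17, V1} → V_3 = -0.1140
Node n4: branches {R7, R9, R15, R16, I2, V1} → V_4 = 20.69
Node n5: branches {R2, R3, R7, R10, R12, R15} → V_5 = 14.20
Source currents: i(V1)=-0.6362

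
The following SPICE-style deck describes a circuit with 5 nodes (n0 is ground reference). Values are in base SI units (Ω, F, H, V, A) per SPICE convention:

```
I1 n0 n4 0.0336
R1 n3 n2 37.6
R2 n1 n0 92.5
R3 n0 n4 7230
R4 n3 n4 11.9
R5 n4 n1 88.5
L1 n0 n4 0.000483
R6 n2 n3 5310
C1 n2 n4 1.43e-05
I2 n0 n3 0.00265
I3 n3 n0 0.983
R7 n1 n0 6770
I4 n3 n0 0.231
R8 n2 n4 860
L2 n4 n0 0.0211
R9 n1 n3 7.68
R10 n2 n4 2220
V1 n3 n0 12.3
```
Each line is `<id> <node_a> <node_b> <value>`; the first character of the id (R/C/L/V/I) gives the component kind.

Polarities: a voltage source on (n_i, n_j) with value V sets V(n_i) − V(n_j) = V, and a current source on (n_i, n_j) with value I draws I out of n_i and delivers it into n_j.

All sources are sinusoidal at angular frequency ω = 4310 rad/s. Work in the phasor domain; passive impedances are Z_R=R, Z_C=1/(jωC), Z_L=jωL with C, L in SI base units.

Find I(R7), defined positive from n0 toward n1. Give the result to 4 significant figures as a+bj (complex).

MNA unknowns: 4 node voltages V₁..V_4 plus 1 source current (V1)
I1: z[0]−=0.0336, z[4]+=0.0336
R1: Y=0.02660+0.000j on G[3,2]
R2: Y=0.01081+0.000j on G[1,0]
R3: Y=0.0001383+0.000j on G[0,4]
R4: Y=0.08403+0.000j on G[3,4]
R5: Y=0.01130+0.000j on G[4,1]
L1: Y=0.000-0.4804j on G[0,4]
R6: Y=0.0001883+0.000j on G[2,3]
C1: Y=0.000+0.06163j on G[2,4]
I2: z[0]−=0.00265, z[3]+=0.00265
I3: z[3]−=0.983, z[0]+=0.983
R7: Y=0.0001477+0.000j on G[1,0]
I4: z[3]−=0.231, z[0]+=0.231
R8: Y=0.001163+0.000j on G[2,4]
L2: Y=0.000-0.01100j on G[4,0]
R9: Y=0.1302+0.000j on G[1,3]
R10: Y=0.0004505+0.000j on G[2,4]
V1: row V3−V0=12.3, i_V1 at 3,0
solve → V1=10.54+0.2164j, V2=1.372-1.805j, V3=12.30+0.000j, V4=0.4639+2.920j
aux → i_V1=-2.728+0.2252j

-0.001557-3.196e-05j A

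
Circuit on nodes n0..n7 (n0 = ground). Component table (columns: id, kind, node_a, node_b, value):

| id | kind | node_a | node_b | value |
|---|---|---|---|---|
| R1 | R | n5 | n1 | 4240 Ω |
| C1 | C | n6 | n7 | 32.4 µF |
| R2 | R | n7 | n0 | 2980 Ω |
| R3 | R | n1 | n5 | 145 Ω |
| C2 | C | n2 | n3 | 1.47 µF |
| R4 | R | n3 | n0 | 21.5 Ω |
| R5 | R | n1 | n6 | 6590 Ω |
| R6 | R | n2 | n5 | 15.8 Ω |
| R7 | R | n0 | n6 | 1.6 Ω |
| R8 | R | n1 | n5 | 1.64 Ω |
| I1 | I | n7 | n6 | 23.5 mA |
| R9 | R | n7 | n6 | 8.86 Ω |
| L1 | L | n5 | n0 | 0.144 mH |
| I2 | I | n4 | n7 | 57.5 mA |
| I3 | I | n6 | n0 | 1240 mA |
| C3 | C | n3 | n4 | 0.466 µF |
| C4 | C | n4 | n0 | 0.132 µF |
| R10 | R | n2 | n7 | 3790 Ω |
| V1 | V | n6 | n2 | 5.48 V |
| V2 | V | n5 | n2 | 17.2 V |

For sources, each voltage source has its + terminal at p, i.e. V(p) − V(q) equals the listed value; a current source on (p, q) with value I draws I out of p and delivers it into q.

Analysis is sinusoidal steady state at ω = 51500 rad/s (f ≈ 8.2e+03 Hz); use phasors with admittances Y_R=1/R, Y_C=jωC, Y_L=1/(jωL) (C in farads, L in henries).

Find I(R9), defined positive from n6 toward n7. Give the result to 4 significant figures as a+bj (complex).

Apply KCL at each of the 7 non-ground nodes and solve the resulting linear system.
Node n1: branches {R1, R3, R5, R8} → V_1 = 9.739+2.231j
Node n2: branches {C2, R6, R10, V1, V2} → V_2 = -7.458+2.231j
Node n3: branches {C2, R4, C3} → V_3 = -6.381-1.026j
Node n4: branches {I2, C3, C4} → V_4 = -4.973+1.068j
Node n5: branches {R1, R3, R6, R8, L1, V2} → V_5 = 9.742+2.231j
Node n6: branches {C1, R5, R7, I1, R9, I3, V1} → V_6 = -1.978+2.231j
Node n7: branches {C1, R2, I1, R9, I2, R10} → V_7 = -1.977+2.211j
Source currents: i(V1)=0.05463-1.395j, i(V2)=-1.391+1.314j

-0.0001017+0.002240j A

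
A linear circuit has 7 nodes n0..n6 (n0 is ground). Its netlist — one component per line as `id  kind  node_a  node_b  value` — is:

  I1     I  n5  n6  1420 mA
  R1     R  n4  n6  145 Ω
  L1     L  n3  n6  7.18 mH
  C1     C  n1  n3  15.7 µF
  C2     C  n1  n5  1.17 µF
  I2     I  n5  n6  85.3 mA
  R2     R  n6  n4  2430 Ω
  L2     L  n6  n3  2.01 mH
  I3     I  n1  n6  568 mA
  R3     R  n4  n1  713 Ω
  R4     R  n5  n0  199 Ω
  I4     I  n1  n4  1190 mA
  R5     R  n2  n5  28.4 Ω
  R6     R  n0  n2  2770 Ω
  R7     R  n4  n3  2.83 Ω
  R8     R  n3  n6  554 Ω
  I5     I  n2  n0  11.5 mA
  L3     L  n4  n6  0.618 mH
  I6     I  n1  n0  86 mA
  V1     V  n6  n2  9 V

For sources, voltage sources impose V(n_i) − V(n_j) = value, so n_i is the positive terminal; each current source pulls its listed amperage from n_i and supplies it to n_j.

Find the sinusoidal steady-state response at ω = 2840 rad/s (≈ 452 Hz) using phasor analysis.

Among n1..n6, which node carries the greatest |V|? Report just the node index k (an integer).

Element admittances at ω=2840 rad/s:
  I1: injects 1.42 A into n6 (from n5)
  Y(R1) = 0.006897+0.000j S between n4,n6
  Y(L1) = 0.000-0.04904j S between n3,n6
  Y(C1) = 0.000+0.04459j S between n1,n3
  Y(C2) = 0.000+0.003323j S between n1,n5
  I2: injects 0.0853 A into n6 (from n5)
  Y(R2) = 0.0004115+0.000j S between n6,n4
  Y(L2) = 0.000-0.1752j S between n6,n3
  I3: injects 0.568 A into n6 (from n1)
  Y(R3) = 0.001403+0.000j S between n4,n1
  Y(R4) = 0.005025+0.000j S between n5,n0
  I4: injects 1.19 A into n4 (from n1)
  Y(R5) = 0.03521+0.000j S between n2,n5
  Y(R6) = 0.0003610+0.000j S between n0,n2
  Y(R7) = 0.3534+0.000j S between n4,n3
  Y(R8) = 0.001805+0.000j S between n3,n6
  I5: injects 0.0115 A into n0 (from n2)
  Y(L3) = 0.000-0.5698j S between n4,n6
  I6: injects 0.086 A into n0 (from n1)
  V1: constraint V(n6)−V(n2) = 9
Assemble and solve the 7×7 MNA system:
  V(n1)=24.00+32.62j  V(n2)=21.84-3.922j  V(n3)=28.51-6.078j  V(n4)=32.01-4.041j  V(n5)=-20.97+0.2818j  V(n6)=30.84-3.922j
  i(V1)=1.527-0.1494j

1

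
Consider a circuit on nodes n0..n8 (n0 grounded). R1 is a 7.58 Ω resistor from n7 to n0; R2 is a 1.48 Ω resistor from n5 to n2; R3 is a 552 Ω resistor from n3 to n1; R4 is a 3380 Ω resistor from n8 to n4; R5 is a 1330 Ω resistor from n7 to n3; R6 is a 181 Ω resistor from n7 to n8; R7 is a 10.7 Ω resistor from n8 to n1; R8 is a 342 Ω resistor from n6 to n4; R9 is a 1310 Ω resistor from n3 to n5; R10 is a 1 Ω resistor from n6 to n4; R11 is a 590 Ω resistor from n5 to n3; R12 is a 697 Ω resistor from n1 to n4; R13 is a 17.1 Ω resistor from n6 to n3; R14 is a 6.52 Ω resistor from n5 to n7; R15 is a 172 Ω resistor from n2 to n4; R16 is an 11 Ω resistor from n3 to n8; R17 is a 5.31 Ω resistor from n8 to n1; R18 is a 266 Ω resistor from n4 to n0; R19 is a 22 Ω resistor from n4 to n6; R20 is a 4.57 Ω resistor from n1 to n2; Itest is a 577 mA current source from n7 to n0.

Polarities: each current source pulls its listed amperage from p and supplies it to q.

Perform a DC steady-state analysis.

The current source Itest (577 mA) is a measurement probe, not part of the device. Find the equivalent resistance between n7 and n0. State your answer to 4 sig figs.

Element admittances at DC:
  Y(R1) = 0.1319 S between n7,n0
  Y(R2) = 0.6757 S between n5,n2
  Y(R3) = 0.001812 S between n3,n1
  Y(R4) = 0.0002959 S between n8,n4
  Y(R5) = 0.0007519 S between n7,n3
  Y(R6) = 0.005525 S between n7,n8
  Y(R7) = 0.09346 S between n8,n1
  Y(R8) = 0.002924 S between n6,n4
  Y(R9) = 0.0007634 S between n3,n5
  Y(R10) = 1.000 S between n6,n4
  Y(R11) = 0.001695 S between n5,n3
  Y(R12) = 0.001435 S between n1,n4
  Y(R13) = 0.05848 S between n6,n3
  Y(R14) = 0.1534 S between n5,n7
  Y(R15) = 0.005814 S between n2,n4
  Y(R16) = 0.09091 S between n3,n8
  Y(R17) = 0.1883 S between n8,n1
  Y(R18) = 0.003759 S between n4,n0
  Y(R19) = 0.04545 S between n4,n6
  Y(R20) = 0.2188 S between n1,n2
  Itest: injects 0.577 A into n0 (from n7)
Assemble and solve the 8×8 MNA system:
  V(n1)=-4.117  V(n2)=-4.164  V(n3)=-3.971  V(n4)=-3.768  V(n5)=-4.182  V(n6)=-3.779  V(n7)=-4.266  V(n8)=-4.084

R_eq = 7.394 Ω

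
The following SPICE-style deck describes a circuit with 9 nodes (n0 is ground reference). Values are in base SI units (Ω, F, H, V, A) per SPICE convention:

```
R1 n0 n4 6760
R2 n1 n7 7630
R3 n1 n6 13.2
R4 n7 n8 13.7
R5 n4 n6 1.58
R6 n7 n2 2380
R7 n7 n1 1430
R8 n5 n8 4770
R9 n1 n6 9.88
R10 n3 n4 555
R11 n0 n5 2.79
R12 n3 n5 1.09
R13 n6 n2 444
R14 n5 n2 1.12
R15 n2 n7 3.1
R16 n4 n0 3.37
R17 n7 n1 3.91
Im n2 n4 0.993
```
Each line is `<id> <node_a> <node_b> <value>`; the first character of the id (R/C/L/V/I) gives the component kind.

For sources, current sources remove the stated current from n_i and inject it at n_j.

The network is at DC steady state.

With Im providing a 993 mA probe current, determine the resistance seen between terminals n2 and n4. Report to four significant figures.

R_eq = 4.745 Ω

Element admittances at DC:
  Y(R1) = 0.0001479 S between n0,n4
  Y(R2) = 0.0001311 S between n1,n7
  Y(R3) = 0.07576 S between n1,n6
  Y(R4) = 0.07299 S between n7,n8
  Y(R5) = 0.6329 S between n4,n6
  Y(R6) = 0.0004202 S between n7,n2
  Y(R7) = 0.0006993 S between n7,n1
  Y(R8) = 0.0002096 S between n5,n8
  Y(R9) = 0.1012 S between n1,n6
  Y(R10) = 0.001802 S between n3,n4
  Y(R11) = 0.3584 S between n0,n5
  Y(R12) = 0.9174 S between n3,n5
  Y(R13) = 0.002252 S between n6,n2
  Y(R14) = 0.8929 S between n5,n2
  Y(R15) = 0.3226 S between n2,n7
  Y(R16) = 0.2967 S between n4,n0
  Y(R17) = 0.2558 S between n7,n1
  Im: injects 0.993 A into n4 (from n2)
Assemble and solve the 8×8 MNA system:
  V(n1)=-0.2258  V(n2)=-2.535  V(n3)=-1.795  V(n4)=2.177  V(n5)=-1.803  V(n6)=1.640  V(n7)=-1.513  V(n8)=-1.514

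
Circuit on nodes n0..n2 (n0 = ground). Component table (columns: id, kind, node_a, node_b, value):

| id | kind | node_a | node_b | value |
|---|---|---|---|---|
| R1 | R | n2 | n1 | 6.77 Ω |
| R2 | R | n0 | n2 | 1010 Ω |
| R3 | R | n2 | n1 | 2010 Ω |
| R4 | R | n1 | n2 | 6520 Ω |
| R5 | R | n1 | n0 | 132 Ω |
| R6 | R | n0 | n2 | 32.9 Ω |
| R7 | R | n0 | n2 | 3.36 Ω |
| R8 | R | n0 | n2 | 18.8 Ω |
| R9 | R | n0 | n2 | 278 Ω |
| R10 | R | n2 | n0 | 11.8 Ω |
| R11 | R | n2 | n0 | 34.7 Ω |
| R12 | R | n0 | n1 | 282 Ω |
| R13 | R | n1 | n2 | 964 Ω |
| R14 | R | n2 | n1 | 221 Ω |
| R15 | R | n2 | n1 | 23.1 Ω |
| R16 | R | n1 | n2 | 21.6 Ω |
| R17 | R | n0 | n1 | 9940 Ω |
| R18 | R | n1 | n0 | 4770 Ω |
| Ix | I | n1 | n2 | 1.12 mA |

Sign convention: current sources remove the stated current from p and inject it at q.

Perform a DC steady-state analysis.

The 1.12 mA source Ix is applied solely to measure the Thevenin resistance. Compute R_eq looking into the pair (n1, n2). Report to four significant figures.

R_eq = 3.926 Ω

Apply KCL at each of the 2 non-ground nodes and solve the resulting linear system.
Node n1: branches {R1, R3, R4, R5, R12, R13, R14, R15, R16, R17, R18, Ix} → V_1 = -0.004299
Node n2: branches {R1, R2, R3, R4, R6, R7, R8, R9, R10, R11, R13, R14, R15, R16, Ix} → V_2 = 9.842e-05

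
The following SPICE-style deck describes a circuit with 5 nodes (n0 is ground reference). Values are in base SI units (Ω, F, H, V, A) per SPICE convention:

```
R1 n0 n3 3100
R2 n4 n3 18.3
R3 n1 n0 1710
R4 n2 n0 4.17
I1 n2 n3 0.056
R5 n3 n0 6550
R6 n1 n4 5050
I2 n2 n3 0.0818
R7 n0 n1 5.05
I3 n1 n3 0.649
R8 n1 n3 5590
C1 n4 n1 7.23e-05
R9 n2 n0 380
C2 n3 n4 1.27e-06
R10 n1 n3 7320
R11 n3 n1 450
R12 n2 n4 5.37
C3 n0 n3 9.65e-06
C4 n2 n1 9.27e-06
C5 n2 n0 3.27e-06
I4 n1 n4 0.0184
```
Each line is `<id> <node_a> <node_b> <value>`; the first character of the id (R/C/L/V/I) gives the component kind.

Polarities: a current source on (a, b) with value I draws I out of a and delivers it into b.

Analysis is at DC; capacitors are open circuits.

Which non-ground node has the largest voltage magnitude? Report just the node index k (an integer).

MNA unknowns: 4 node voltages V₁..V_4
R1: Y=0.0003226 on G[0,3]
R2: Y=0.05464 on G[4,3]
R3: Y=0.0005848 on G[1,0]
R4: Y=0.2398 on G[2,0]
I1: z[2]−=0.056, z[3]+=0.056
R5: Y=0.0001527 on G[3,0]
R6: Y=0.0001980 on G[1,4]
I2: z[2]−=0.0818, z[3]+=0.0818
R7: Y=0.1980 on G[0,1]
I3: z[1]−=0.649, z[3]+=0.649
R8: Y=0.0001789 on G[1,3]
C1: Y=0.000 on G[4,1]
R9: Y=0.002632 on G[2,0]
C2: Y=0.000 on G[3,4]
R10: Y=0.0001366 on G[1,3]
R11: Y=0.002222 on G[3,1]
R12: Y=0.1862 on G[2,4]
C3: Y=0.000 on G[0,3]
C4: Y=0.000 on G[2,1]
C5: Y=0.000 on G[2,0]
I4: z[1]−=0.0184, z[4]+=0.0184
solve → V1=-3.061, V2=2.469, V3=19.60, V4=6.424

3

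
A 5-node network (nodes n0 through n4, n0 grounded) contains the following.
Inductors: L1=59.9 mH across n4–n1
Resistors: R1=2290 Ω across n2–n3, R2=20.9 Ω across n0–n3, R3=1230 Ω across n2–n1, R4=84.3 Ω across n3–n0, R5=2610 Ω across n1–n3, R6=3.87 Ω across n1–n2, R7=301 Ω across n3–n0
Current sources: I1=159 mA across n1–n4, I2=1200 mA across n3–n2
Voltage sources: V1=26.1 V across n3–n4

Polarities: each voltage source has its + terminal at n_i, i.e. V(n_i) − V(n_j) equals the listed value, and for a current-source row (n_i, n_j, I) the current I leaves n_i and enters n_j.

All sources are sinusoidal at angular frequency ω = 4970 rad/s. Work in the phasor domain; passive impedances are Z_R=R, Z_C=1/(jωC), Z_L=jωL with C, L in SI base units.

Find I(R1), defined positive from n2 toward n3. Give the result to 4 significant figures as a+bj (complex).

0.02231+0.1299j A

Element admittances at ω=4970 rad/s:
  Y(L1) = 0.000-0.003359j S between n4,n1
  Y(R1) = 0.0004367+0.000j S between n2,n3
  Y(R2) = 0.04785+0.000j S between n0,n3
  Y(R3) = 0.0008130+0.000j S between n2,n1
  Y(R4) = 0.01186+0.000j S between n3,n0
  Y(R5) = 0.0003831+0.000j S between n1,n3
  Y(R6) = 0.2584+0.000j S between n1,n2
  I1: injects 0.159 A into n4 (from n1)
  Y(R7) = 0.003322+0.000j S between n3,n0
  I2: injects 1.2 A into n2 (from n3)
  V1: constraint V(n3)−V(n4) = 26.1
Assemble and solve the 5×5 MNA system:
  V(n1)=46.56+298.0j  V(n2)=51.10+297.5j  V(n3)=0.000+0.000j  V(n4)=-26.10+0.000j
  i(V1)=-1.160+0.2441j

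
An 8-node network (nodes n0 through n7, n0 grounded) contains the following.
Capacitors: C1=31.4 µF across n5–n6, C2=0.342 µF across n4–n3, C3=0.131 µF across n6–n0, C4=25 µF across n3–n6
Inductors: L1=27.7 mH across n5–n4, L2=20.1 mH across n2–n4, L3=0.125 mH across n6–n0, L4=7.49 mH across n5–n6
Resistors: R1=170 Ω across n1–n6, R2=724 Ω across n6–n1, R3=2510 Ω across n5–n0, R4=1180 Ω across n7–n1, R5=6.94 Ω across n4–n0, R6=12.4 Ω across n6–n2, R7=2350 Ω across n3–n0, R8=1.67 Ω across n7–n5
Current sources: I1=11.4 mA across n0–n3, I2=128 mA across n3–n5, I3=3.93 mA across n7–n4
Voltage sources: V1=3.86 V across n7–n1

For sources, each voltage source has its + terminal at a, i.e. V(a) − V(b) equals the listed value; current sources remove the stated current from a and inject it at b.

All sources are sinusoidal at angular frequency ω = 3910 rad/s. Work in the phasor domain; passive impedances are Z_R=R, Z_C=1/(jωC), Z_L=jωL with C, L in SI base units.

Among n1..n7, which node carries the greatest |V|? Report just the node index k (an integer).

MNA unknowns: 7 node voltages V₁..V_7 plus 1 source current (V1)
C1: Y=0.000+0.1228j on G[5,6]
L1: Y=0.000-0.009233j on G[5,4]
C2: Y=0.000+0.001337j on G[4,3]
R1: Y=0.005882+0.000j on G[1,6]
R2: Y=0.001381+0.000j on G[6,1]
R3: Y=0.0003984+0.000j on G[5,0]
C3: Y=0.000+0.0005122j on G[6,0]
I1: z[0]−=0.0114, z[3]+=0.0114
I2: z[3]−=0.128, z[5]+=0.128
R4: Y=0.0008475+0.000j on G[7,1]
L2: Y=0.000-0.01272j on G[2,4]
C4: Y=0.000+0.09775j on G[3,6]
R5: Y=0.1441+0.000j on G[4,0]
I3: z[7]−=0.00393, z[4]+=0.00393
R6: Y=0.08065+0.000j on G[6,2]
R7: Y=0.0004255+0.000j on G[3,0]
L3: Y=0.000-2.046j on G[6,0]
R8: Y=0.5988+0.000j on G[7,5]
L4: Y=0.000-0.03415j on G[5,6]
V1: row V7−V1=3.86, i_V1 at 7,1
solve → V1=-3.633-1.854j, V2=-0.01006+0.02633j, V3=-0.008308+1.189j, V4=-0.09808-0.02537j, V5=0.1895-1.877j, V6=-0.001905+0.01245j, V7=0.2270-1.854j
aux → i_V1=-0.02965-0.01356j

1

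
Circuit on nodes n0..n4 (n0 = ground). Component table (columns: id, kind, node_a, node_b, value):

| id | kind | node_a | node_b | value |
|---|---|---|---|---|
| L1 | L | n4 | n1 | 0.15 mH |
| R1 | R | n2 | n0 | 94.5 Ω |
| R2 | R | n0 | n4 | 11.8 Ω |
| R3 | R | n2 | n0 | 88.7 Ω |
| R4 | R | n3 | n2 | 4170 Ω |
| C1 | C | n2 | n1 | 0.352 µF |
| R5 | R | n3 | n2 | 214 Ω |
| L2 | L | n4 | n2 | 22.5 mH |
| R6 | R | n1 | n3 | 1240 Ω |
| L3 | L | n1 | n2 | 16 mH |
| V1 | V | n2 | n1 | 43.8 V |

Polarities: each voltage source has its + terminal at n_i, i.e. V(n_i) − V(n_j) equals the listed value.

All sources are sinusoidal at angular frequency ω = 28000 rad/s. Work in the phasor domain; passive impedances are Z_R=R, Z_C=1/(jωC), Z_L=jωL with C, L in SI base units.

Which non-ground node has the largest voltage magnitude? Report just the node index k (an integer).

MNA unknowns: 4 node voltages V₁..V_4 plus 1 source current (V1)
L1: Y=0.000-0.2381j on G[4,1]
R1: Y=0.01058+0.000j on G[2,0]
R2: Y=0.08475+0.000j on G[0,4]
R3: Y=0.01127+0.000j on G[2,0]
R4: Y=0.0002398+0.000j on G[3,2]
C1: Y=0.000+0.009856j on G[2,1]
R5: Y=0.004673+0.000j on G[3,2]
L2: Y=0.000-0.001587j on G[4,2]
R6: Y=0.0008065+0.000j on G[1,3]
L3: Y=0.000-0.002232j on G[1,2]
V1: row V2−V1=43.8, i_V1 at 2,1
solve → V1=-9.391-2.494j, V2=34.41-2.494j, V3=28.23-2.494j, V4=-8.874+0.6433j
aux → i_V1=-0.7774-0.2107j

2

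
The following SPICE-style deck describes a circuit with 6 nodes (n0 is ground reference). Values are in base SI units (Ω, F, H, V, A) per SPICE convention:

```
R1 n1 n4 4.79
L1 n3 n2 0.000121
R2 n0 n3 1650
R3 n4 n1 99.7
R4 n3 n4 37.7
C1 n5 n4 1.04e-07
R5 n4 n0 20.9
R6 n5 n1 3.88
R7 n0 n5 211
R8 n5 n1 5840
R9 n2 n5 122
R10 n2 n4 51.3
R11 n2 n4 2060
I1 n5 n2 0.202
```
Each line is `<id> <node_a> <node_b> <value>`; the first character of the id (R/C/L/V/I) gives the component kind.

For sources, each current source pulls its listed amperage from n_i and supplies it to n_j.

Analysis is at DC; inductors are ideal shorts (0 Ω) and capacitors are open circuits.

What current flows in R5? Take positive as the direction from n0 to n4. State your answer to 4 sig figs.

Apply KCL at each of the 5 non-ground nodes and solve the resulting linear system.
Node n1: branches {R1, R3, R6, R8} → V_1 = -0.6384
Node n2: branches {L1, R9, R10, R11, I1} → V_2 = 3.534
Node n3: branches {L1, R2, R4} → V_3 = 3.534
Node n4: branches {R1, R3, R4, C1, R5, R10, R11} → V_4 = 0.07874
Node n5: branches {C1, R6, R7, R8, R9, I1} → V_5 = -1.247
Source currents: i(L1)=-0.09379

-0.003767 A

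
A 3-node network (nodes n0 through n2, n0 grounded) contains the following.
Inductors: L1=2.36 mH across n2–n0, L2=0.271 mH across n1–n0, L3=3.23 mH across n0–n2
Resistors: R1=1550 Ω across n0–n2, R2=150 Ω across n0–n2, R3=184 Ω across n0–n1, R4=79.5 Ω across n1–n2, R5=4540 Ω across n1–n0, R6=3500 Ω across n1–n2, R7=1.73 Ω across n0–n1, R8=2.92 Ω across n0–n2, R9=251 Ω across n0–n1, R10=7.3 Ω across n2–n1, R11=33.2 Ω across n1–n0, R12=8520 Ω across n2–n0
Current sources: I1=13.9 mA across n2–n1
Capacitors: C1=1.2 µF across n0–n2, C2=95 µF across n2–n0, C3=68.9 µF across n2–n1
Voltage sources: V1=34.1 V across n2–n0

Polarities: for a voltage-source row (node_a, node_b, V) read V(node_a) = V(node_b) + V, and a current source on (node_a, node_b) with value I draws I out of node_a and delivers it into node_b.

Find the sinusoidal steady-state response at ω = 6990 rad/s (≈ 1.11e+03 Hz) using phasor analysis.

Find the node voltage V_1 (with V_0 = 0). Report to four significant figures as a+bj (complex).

Element admittances at ω=6990 rad/s:
  Y(L1) = 0.000-0.06062j S between n2,n0
  Y(L2) = 0.000-0.5279j S between n1,n0
  Y(R1) = 0.0006452+0.000j S between n0,n2
  Y(R2) = 0.006667+0.000j S between n0,n2
  Y(R3) = 0.005435+0.000j S between n0,n1
  Y(R4) = 0.01258+0.000j S between n1,n2
  I1: injects 0.0139 A into n1 (from n2)
  Y(R5) = 0.0002203+0.000j S between n1,n0
  Y(R6) = 0.0002857+0.000j S between n1,n2
  Y(R7) = 0.5780+0.000j S between n0,n1
  Y(R8) = 0.3425+0.000j S between n0,n2
  Y(L3) = 0.000-0.04429j S between n0,n2
  Y(C1) = 0.000+0.008388j S between n0,n2
  Y(R9) = 0.003984+0.000j S between n0,n1
  Y(R10) = 0.1370+0.000j S between n2,n1
  Y(C2) = 0.000+0.6641j S between n2,n0
  Y(R11) = 0.03012+0.000j S between n1,n0
  Y(C3) = 0.000+0.4816j S between n2,n1
  Y(R12) = 0.0001174+0.000j S between n2,n0
  V1: constraint V(n2)−V(n0) = 34.1
Assemble and solve the 3×3 MNA system:
  V(n1)=5.365+21.72j  V(n2)=34.10+0.000j
  i(V1)=-26.71-29.94j

5.365+21.72j V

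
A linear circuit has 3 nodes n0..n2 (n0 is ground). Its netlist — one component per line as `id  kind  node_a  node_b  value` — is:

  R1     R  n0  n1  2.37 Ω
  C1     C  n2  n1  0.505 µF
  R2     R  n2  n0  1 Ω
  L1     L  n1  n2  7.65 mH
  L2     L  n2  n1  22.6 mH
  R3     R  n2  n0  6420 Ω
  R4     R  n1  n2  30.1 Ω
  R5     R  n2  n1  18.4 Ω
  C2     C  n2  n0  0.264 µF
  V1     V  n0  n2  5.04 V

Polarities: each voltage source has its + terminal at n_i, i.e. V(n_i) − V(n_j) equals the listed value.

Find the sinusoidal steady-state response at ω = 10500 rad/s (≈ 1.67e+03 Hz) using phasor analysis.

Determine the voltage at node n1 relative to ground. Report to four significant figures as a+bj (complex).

-0.8683+0.09302j V

Element admittances at ω=10500 rad/s:
  Y(R1) = 0.4219+0.000j S between n0,n1
  Y(C1) = 0.000+0.005303j S between n2,n1
  Y(R2) = 1.000+0.000j S between n2,n0
  Y(L1) = 0.000-0.01245j S between n1,n2
  Y(L2) = 0.000-0.004214j S between n2,n1
  Y(R3) = 0.0001558+0.000j S between n2,n0
  Y(R4) = 0.03322+0.000j S between n1,n2
  Y(R5) = 0.05435+0.000j S between n2,n1
  Y(C2) = 0.000+0.002772j S between n2,n0
  V1: constraint V(n0)−V(n2) = 5.04
Assemble and solve the 3×3 MNA system:
  V(n1)=-0.8683+0.09302j  V(n2)=-5.040+0.000j
  i(V1)=-5.407+0.02528j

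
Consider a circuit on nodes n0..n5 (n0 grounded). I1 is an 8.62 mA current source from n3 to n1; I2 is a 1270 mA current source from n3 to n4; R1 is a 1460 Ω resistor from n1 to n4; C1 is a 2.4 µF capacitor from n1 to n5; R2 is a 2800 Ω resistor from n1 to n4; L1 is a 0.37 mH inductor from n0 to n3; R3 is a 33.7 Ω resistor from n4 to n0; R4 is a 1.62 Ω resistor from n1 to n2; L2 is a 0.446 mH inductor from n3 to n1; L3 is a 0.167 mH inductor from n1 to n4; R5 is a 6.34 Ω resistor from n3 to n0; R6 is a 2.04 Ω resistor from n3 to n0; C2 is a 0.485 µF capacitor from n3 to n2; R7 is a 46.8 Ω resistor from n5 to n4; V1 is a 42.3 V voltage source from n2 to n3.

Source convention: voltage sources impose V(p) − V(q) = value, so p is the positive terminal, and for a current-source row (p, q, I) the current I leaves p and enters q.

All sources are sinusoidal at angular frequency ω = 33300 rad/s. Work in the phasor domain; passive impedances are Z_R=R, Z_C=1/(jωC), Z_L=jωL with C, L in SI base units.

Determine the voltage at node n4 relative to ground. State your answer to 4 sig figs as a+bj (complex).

40.85+4.194j V

Element admittances at ω=33300 rad/s:
  I1: injects 0.00862 A into n1 (from n3)
  I2: injects 1.27 A into n4 (from n3)
  Y(R1) = 0.0006849+0.000j S between n1,n4
  Y(C1) = 0.000+0.07992j S between n1,n5
  Y(R2) = 0.0003571+0.000j S between n1,n4
  Y(L1) = 0.000-0.08116j S between n0,n3
  Y(R3) = 0.02967+0.000j S between n4,n0
  Y(R4) = 0.6173+0.000j S between n1,n2
  Y(L2) = 0.000-0.06733j S between n3,n1
  Y(L3) = 0.000-0.1798j S between n1,n4
  Y(R5) = 0.1577+0.000j S between n3,n0
  Y(R6) = 0.4902+0.000j S between n3,n0
  Y(C2) = 0.000+0.01615j S between n3,n2
  Y(R7) = 0.02137+0.000j S between n5,n4
  V1: constraint V(n2)−V(n3) = 42.3
Assemble and solve the 6×6 MNA system:
  V(n1)=40.11+3.952j  V(n2)=40.48-0.4199j  V(n3)=-1.818-0.4199j  V(n4)=40.85+4.194j  V(n5)=40.22+3.783j
  i(V1)=-0.2281+2.016j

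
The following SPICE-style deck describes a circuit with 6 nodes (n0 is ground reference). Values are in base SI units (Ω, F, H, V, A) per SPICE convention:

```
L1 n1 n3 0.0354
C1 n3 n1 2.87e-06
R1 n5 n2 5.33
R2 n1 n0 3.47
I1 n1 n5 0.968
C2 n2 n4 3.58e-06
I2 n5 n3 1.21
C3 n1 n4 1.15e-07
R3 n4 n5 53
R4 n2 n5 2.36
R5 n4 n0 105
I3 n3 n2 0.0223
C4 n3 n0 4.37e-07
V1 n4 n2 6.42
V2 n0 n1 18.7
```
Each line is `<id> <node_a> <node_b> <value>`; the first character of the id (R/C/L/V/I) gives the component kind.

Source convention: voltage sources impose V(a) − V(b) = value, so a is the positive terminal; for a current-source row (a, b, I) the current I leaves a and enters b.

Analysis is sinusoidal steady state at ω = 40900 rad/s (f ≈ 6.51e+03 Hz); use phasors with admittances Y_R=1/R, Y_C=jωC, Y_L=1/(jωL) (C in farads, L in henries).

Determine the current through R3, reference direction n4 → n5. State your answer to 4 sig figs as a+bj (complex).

0.1248+0.000j A

Apply KCL at each of the 5 non-ground nodes and solve the resulting linear system.
Node n1: branches {L1, C1, R2, I1, C3, V2} → V_1 = -18.70+0.000j
Node n2: branches {R1, C2, R4, I3, V1} → V_2 = -28.63+1.734j
Node n3: branches {L1, C1, I2, I3, C4} → V_3 = -16.22-8.826j
Node n4: branches {C2, C3, R3, R5, V1} → V_4 = -22.21+1.734j
Node n5: branches {R1, I1, I2, R3, R4} → V_5 = -28.82+1.734j
Source currents: i(V1)=0.09495-0.9400j, i(V2)=-5.443-0.2733j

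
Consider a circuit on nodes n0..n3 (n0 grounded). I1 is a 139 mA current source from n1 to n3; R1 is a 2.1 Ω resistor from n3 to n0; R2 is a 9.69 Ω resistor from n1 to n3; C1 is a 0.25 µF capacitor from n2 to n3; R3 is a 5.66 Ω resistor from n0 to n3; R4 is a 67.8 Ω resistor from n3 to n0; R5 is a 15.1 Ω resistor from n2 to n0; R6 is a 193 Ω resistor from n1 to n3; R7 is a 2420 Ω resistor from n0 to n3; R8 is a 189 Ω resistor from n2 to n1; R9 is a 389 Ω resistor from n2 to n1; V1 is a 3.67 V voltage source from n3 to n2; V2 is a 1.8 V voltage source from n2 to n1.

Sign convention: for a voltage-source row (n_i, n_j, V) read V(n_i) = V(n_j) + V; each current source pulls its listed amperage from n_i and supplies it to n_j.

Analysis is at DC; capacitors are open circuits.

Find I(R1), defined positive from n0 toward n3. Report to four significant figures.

Element admittances at DC:
  I1: injects 0.139 A into n3 (from n1)
  Y(R1) = 0.4762 S between n3,n0
  Y(R2) = 0.1032 S between n1,n3
  Y(C1) = 0.000 S between n2,n3
  Y(R3) = 0.1767 S between n0,n3
  Y(R4) = 0.01475 S between n3,n0
  Y(R5) = 0.06623 S between n2,n0
  Y(R6) = 0.005181 S between n1,n3
  Y(R7) = 0.0004132 S between n0,n3
  Y(R8) = 0.005291 S between n2,n1
  Y(R9) = 0.002571 S between n2,n1
  V1: constraint V(n3)−V(n2) = 3.67
  V2: constraint V(n2)−V(n1) = 1.8
Assemble and solve the 5×5 MNA system:
  V(n1)=-5.139  V(n2)=-3.339  V(n3)=0.3310
  i(V1)=-0.6750  i(V2)=-0.4680

-0.1576 A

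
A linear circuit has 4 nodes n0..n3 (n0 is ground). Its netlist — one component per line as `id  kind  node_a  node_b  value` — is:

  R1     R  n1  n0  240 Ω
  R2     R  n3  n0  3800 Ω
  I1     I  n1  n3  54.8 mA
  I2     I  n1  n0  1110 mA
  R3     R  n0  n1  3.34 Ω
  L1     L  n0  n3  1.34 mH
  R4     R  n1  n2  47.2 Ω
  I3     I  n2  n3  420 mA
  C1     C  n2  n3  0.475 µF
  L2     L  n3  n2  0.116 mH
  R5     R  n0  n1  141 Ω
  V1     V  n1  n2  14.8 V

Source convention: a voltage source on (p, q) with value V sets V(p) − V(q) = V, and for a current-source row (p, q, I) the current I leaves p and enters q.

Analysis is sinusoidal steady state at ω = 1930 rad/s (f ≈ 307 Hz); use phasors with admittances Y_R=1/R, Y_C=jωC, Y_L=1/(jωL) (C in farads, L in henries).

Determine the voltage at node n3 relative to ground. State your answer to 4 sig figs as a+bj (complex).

-7.363-8.329j V

Apply KCL at each of the 3 non-ground nodes and solve the resulting linear system.
Node n1: branches {R1, I1, I2, R3, R4, R5, V1} → V_1 = 6.800-9.157j
Node n2: branches {R4, I3, C1, L2, V1} → V_2 = -8.000-9.157j
Node n3: branches {R2, I1, L1, I3, C1, L2} → V_3 = -7.363-8.329j
Source currents: i(V1)=-3.591+2.845j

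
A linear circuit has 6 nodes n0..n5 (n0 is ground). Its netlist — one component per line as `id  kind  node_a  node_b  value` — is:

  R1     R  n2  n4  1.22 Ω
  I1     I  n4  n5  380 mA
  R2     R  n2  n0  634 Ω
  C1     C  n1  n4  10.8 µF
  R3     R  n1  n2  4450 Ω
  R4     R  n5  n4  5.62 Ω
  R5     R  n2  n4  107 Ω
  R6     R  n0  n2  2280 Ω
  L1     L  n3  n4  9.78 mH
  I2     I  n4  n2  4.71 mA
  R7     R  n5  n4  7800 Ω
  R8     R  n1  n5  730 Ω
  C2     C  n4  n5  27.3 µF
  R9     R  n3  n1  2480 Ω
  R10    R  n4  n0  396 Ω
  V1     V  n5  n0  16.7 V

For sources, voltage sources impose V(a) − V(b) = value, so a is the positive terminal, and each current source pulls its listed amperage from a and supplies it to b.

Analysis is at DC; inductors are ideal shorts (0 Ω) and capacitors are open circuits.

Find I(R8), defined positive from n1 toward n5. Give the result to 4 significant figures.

MNA unknowns: 5 node voltages V₁..V_5 plus 2 source currents (L1, V1)
R1: Y=0.8197 on G[2,4]
I1: z[4]−=0.38, z[5]+=0.38
R2: Y=0.001577 on G[2,0]
C1: Y=0.000 on G[1,4]
R3: Y=0.0002247 on G[1,2]
R4: Y=0.1779 on G[5,4]
R5: Y=0.009346 on G[2,4]
R6: Y=0.0004386 on G[0,2]
L1: row V3−V4=0, i_L1 at 3,4
I2: z[4]−=0.00471, z[2]+=0.00471
R7: Y=0.0001282 on G[5,4]
R8: Y=0.001370 on G[1,5]
C2: Y=0.000 on G[4,5]
R9: Y=0.0004032 on G[3,1]
R10: Y=0.002525 on G[4,0]
V1: row V5−V0=16.7, i_V1 at 5,0
solve → V1=15.91, V2=14.18, V3=14.21, V4=14.21, V5=16.70
aux → i_L1=0.0006872, i_V1=-0.06447

-0.001077 A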